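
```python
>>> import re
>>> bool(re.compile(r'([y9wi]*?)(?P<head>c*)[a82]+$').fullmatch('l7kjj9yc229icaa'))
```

False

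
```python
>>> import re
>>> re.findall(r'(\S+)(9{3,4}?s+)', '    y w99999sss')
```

Pattern: one or more of a non-whitespace character (captured); then 3 to 4 of the literal '9' (lazy), then one or more of the literal 's' (captured).
Walking the string: at [6:15] match 'w99999sss', groups = ('w99', '999sss').
With 2 capturing groups, `findall` returns a 2-tuple per match.

[('w99', '999sss')]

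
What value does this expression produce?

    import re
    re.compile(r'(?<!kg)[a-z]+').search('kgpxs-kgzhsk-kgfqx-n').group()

'kgpxs'

The negative lookaround is zero-width — it rules out positions where the adjacent text would match, without consuming anything.
The match spans [0:5] → 'kgpxs'.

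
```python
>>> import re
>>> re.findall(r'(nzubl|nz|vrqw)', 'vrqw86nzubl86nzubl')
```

['vrqw', 'nzubl', 'nzubl']

`|` is ordered: at each position the engine commits to the first alternative that works.
Matches: at [0:4] match 'vrqw', group 1 = 'vrqw'; at [6:11] match 'nzubl', group 1 = 'nzubl'; at [13:18] match 'nzubl', group 1 = 'nzubl'.
With a single group, `findall` returns only what that group captured — 3 items.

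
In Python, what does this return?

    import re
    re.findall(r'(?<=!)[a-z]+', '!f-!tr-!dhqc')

['f', 'tr', 'dhqc']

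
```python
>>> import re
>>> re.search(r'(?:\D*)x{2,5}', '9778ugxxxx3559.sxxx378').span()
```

(4, 10)

Pattern: zero or more of a non-digit (non-capturing group); then 2 to 5 of a literal 'x'.
`re.search` scans for the first position where the pattern succeeds.
The match spans [4:10] → 'ugxxxx'.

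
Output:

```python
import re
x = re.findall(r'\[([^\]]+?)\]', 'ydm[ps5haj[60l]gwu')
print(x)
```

`findall` collects group 1 from the one match (1 total).

['ps5haj[60l']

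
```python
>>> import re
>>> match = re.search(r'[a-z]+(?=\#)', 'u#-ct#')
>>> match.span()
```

Lookahead/lookbehind check context without consuming it, so the matched span excludes the asserted characters.
`search` walks the string left to right and returns the first match it finds.
The match spans [0:1] → 'u'.

(0, 1)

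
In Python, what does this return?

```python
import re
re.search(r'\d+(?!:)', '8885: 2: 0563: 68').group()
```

'888'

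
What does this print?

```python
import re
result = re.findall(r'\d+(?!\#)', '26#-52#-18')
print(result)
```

The negative lookaround is zero-width — it rules out positions where the adjacent text would match, without consuming anything.
Walking the string: at [0:1] → '2'; at [4:5] → '5'; at [8:10] → '18'.
No capturing groups, so `findall` returns the 3 full match strings.

['2', '5', '18']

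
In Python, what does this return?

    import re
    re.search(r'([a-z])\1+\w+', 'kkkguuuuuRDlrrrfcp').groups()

The match spans [0:18] → 'kkkguuuuuRDlrrrfcp'.
Captured: group 1 = 'k'.

('k',)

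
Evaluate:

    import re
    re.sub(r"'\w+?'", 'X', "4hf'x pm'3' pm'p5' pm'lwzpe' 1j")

Matches: at [8:11] → "'3'"; at [14:18] → "'p5'"; at [21:28] → "'lwzpe'".
Every occurrence is swapped for 'X'.

"4hf'x pmX pmX pmX 1j"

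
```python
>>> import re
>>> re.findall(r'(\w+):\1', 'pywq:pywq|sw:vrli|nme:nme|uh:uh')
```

['pywq', 'nme', 'uh']

A backreference is literal: `\1` must see the identical characters the first group matched.
Matches: at [0:9] match 'pywq:pywq', group 1 = 'pywq'; at [18:25] match 'nme:nme', group 1 = 'nme'; at [26:31] match 'uh:uh', group 1 = 'uh'.
`findall` collects group 1 from each match (3 total).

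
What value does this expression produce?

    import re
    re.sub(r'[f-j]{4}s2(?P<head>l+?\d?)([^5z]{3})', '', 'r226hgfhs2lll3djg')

'r226djg'

The pattern matches exactly 4 of a character in [f-j], then the literal 's2'; then one or more of the literal 'l' (lazy), then optionally a digit (captured as 'head'); then exactly 3 of any character except [5z] (captured).
A `+?`/`*?`/`{m,n}?` starts at its minimum and grows only as far as needed for what follows to match.
Matches: at [4:14] → 'hgfhs2lll3'.
Every occurrence is swapped for ''.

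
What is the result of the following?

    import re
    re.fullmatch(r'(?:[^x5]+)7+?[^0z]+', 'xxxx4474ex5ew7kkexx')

None

This matches one or more of any character except [x5] (non-capturing group); then one or more of a literal '7' (lazy); then one or more of any character except [0z].
`re.fullmatch` requires the pattern to consume the entire string.
Here the pattern can't cover the whole string, so the call returns None.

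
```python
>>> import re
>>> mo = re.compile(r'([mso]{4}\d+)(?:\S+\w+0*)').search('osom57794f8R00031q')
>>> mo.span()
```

The pattern matches exactly 4 of one of [mso], then one or more of a digit (captured); then one or more of a non-whitespace character, then one or more of a word character, then zero or more of the literal '0' (non-capturing group).
The match spans [0:18] → 'osom57794f8R00031q'.

(0, 18)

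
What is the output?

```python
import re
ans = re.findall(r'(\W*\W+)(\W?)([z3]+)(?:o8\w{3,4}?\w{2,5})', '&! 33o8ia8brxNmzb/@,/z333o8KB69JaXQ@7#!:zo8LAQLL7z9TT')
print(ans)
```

[('&! ', '', '33'), ('/@,/', '', 'z333'), ('#!:', '', 'z')]

This matches zero or more of a non-word character, then one or more of a non-word character (captured); then optionally a non-word character (captured); then one or more of one of [z3] (captured); then the literal 'o8', then 3 to 4 of a word character (lazy), then 2 to 5 of a word character (non-capturing group).
Scanning left to right: at [0:15] match '&! 33o8ia8brxNm', groups = ('&! ', '', '33'); at [17:35] match '/@,/z333o8KB69JaXQ', groups = ('/@,/', '', 'z333'); at [37:51] match '#!:zo8LAQLL7z9', groups = ('#!:', '', 'z').
3 groups means each result is a tuple of 3 captured strings — 3 here.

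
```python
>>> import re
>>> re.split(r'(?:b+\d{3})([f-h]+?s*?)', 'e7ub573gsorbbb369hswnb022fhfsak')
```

['e7u', 'g', 'sor', 'h', 'swn', 'f', 'hfsak']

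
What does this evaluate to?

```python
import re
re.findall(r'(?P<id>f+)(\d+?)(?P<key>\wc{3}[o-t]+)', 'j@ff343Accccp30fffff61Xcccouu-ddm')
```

This matches one or more of a literal 'f' (captured as 'id'); then one or more of a digit (lazy) (captured); then a word character, then exactly 3 of a literal 'c', then one or more of a character in [o-t] (captured as 'key').
Matches: at [15:27] match 'fffff61Xccco', groups = ('fffff', '61', 'Xccco').
3 groups means the one result is a tuple of 3 captured strings — 1 here.

[('fffff', '61', 'Xccco')]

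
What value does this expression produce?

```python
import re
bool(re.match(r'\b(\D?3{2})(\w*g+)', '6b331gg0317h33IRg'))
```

`match` is anchored at position 0; if the pattern doesn't fit there, it returns None.
Here the pattern fails at index 0, so the call returns None, and `bool(None)` is False.

False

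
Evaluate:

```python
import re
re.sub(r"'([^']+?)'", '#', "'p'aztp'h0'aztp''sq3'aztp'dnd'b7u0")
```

"#aztp#aztp'#aztp#b7u0"

Matches: at [0:3] → "'p'"; at [7:11] → "'h0'"; at [16:21] → "'sq3'"; at [25:30] → "'dnd'".
Every occurrence is swapped for '#'.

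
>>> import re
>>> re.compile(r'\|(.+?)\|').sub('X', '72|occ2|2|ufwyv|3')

With the lazy modifier that quantifier settles for the fewest repetitions that let the rest of the pattern succeed (the atoms after it are unaffected and can still be greedy).
Each match is replaced by 'X'.

'72X2X3'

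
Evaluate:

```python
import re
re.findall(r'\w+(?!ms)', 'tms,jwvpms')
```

The negative lookahead/lookbehind blocks any match where the forbidden context is present.
`findall` yields the raw match text (2 of them) because the pattern has no groups.

['tms', 'jwvpms']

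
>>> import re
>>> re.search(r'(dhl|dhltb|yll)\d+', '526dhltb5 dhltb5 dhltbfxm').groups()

('dhltb',)

The match spans [3:9] → 'dhltb5'.
Captured: group 1 = 'dhltb'.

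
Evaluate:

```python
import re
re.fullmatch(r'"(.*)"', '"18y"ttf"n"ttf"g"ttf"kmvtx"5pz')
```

For `fullmatch`, every character of the input must be accounted for by the pattern.
Here the string isn't matched end-to-end, so the call returns None.

None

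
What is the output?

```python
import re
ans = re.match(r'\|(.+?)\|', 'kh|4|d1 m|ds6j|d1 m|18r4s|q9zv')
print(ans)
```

None

`re.match` won't scan ahead — the pattern has to work from the very first character.
Here the string doesn't start with a match, so the call returns None.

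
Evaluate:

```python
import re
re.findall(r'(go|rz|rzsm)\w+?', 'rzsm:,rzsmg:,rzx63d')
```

['rz', 'rz', 'rz']

Alternation isn't longest-match — the leftmost alternative that fits at this position is chosen.
Matches: at [0:3] match 'rzs', group 1 = 'rz'; at [6:9] match 'rzs', group 1 = 'rz'; at [13:16] match 'rzx', group 1 = 'rz'.
`findall` collects group 1 from each match (3 total).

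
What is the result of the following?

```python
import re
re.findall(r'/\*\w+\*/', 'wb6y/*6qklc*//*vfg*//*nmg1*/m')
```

['/*6qklc*/', '/*vfg*/', '/*nmg1*/']

With no groups in the pattern, `findall` gives back each whole match — 3 here.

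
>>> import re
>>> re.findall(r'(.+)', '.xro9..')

['.xro9..']

This matches one or more of any character (captured).
With a single group, `findall` returns only what that group captured — 1 item.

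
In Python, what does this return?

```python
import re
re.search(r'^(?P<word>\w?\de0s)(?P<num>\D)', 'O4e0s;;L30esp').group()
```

'O4e0s;'

This matches anchored at the start of the string; then optionally a word character, then a digit, then the literal 'e0s' (captured as 'word'); then a non-digit (captured as 'num').
The match spans [0:6] → 'O4e0s;'.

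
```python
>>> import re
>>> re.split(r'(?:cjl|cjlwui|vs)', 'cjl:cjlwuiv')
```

['', ':', 'wuiv']

`|` is ordered: at each position the engine commits to the first alternative that works.
Matches to split on: at [0:3] → 'cjl'; at [4:7] → 'cjl'.
Each match becomes a cut point; 3 segments remain.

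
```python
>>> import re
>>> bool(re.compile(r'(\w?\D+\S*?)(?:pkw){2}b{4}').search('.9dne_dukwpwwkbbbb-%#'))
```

False

The pattern matches optionally a word character, then one or more of a non-digit, then zero or more of a non-whitespace character (lazy) (captured); then the literal 'pkw' repeated 2 times, then exactly 4 of a literal 'b'.
`re.search` scans for the first position where the pattern succeeds.
Here nothing in the string fits, so the call returns None, and `bool(None)` is False.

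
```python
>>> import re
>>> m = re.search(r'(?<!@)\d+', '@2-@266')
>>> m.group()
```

'66'

A negative assertion filters positions out without eating any characters.
The match spans [5:7] → '66'.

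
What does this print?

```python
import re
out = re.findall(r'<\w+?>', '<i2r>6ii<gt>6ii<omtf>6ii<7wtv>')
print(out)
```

Walking the string: at [0:5] → '<i2r>'; at [8:12] → '<gt>'; at [15:21] → '<omtf>'; at [24:30] → '<7wtv>'.
With no groups in the pattern, `findall` gives back each whole match — 4 here.

['<i2r>', '<gt>', '<omtf>', '<7wtv>']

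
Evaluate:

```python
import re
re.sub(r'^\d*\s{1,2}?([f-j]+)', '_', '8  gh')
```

The pattern matches anchored at the start of the string; then zero or more of a digit, then 1 to 2 of whitespace (lazy); then one or more of a character in [f-j] (captured).
Matches: at [0:5] → '8  gh'.
Every occurrence is swapped for '_'.

'_'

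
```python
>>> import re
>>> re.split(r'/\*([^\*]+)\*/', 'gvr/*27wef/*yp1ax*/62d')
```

['gvr/*27wef', 'yp1ax', '62d']

Matches to split on: at [10:19] → '/*yp1ax*/'.
Because the pattern has a capturing group, `split` also inserts each captured text between the pieces.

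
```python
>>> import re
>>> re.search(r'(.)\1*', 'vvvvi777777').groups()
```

('v',)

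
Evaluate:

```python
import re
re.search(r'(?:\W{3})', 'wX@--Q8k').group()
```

'@--'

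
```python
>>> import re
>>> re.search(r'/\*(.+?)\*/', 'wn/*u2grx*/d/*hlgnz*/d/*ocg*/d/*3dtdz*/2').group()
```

'/*u2grx*/'

Lazy quantifiers expand one character at a time until the remainder of the pattern can match.
Unlike `match`, `search` isn't anchored — it looks for the pattern anywhere in the string.
The match spans [2:11] → '/*u2grx*/'.
Captured: group 1 = 'u2grx'.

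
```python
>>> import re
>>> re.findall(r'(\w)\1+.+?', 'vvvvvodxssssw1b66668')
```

`\1` has to match the exact text group 1 already captured.
Scanning left to right: at [0:6] match 'vvvvvo', group 1 = 'v'; at [8:13] match 'ssssw', group 1 = 's'; at [15:20] match '66668', group 1 = '6'.
Because there's exactly one group, `findall` drops the full match and keeps group 1 from each hit.

['v', 's', '6']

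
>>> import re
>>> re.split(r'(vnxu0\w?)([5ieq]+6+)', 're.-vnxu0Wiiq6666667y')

['re.-', 'vnxu0W', 'iiq666666', '7y']

Pattern: the literal 'vnx', then the literal 'u0', then optionally a word character (captured); then one or more of one of [5ieq], then one or more of a literal '6' (captured).
Matches to split on: at [4:19] → 'vnxu0Wiiq666666'.
With a capturing group present, the delimiter's captured portion is kept in the result list.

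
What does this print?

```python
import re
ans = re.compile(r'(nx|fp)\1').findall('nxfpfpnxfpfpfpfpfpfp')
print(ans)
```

`\1` is not a pattern — it's the concrete string captured by group 1, re-applied verbatim.
Matches: at [2:6] match 'fpfp', group 1 = 'fp'; at [8:12] match 'fpfp', group 1 = 'fp'; at [12:16] match 'fpfp', group 1 = 'fp'; at [16:20] match 'fpfp', group 1 = 'fp'.
`findall` collects group 1 from each match (4 total).

['fp', 'fp', 'fp', 'fp']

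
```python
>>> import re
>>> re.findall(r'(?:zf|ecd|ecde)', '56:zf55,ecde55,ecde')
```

['zf', 'ecd', 'ecd']

The regex engine tests alternatives in the order written; an earlier branch that matches wins even if a later one would match more.
Matches: at [3:5] → 'zf'; at [8:11] → 'ecd'; at [15:18] → 'ecd'.
With no groups in the pattern, `findall` gives back each whole match — 3 here.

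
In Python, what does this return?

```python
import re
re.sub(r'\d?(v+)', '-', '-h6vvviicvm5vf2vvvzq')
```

'-h-iic-m-f-zq'

The pattern matches optionally a digit; then one or more of a literal 'v' (captured).
Matches: at [2:6] → '6vvv'; at [9:10] → 'v'; at [11:13] → '5v'; at [14:18] → '2vvv'.
Every occurrence is swapped for '-'.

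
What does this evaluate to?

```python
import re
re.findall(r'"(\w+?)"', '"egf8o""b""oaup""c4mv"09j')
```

['egf8o', 'b', 'oaup', 'c4mv']

One capturing group, so `findall` returns just the captured substring from each match — 4 in all.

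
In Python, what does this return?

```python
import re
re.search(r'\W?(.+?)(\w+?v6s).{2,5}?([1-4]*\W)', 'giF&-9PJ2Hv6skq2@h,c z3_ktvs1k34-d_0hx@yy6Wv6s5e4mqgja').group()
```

Pattern: optionally a non-word character; then one or more of any character (lazy) (captured); then one or more of a word character (lazy), then the literal 'v6s' (captured); then 2 to 5 of any character (lazy); then zero or more of a character in [1-4], then a non-word character (captured).
A `+?`/`*?`/`{m,n}?` starts at its minimum and grows only as far as needed for what follows to match.
`search` walks the string left to right and returns the first match it finds.
The match spans [0:17] → 'giF&-9PJ2Hv6skq2@'.
Captured: group 1 = 'giF&-', group 2 = '9PJ2Hv6s', group 3 = '2@'.

'giF&-9PJ2Hv6skq2@'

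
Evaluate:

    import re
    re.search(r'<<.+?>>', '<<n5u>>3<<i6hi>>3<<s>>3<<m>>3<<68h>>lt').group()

'<<n5u>>'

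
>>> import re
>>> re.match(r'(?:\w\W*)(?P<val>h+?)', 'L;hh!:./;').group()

'L;h'

`re.match` won't scan ahead — the pattern has to work from the very first character.
The match spans [0:3] → 'L;h'.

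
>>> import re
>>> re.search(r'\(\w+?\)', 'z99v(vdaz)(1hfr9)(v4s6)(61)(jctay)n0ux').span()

(4, 10)

The match spans [4:10] → '(vdaz)'.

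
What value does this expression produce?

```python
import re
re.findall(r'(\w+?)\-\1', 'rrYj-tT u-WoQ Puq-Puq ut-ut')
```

['Puq', 'ut']

After group 1 captures some text, `\1` only succeeds where that same text appears again.
Matches: at [14:21] match 'Puq-Puq', group 1 = 'Puq'; at [22:27] match 'ut-ut', group 1 = 'ut'.
One capturing group, so `findall` returns just the captured substring from each match — 2 in all.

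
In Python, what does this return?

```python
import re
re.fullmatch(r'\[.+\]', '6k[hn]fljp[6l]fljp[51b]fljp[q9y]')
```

`re.fullmatch` requires the pattern to consume the entire string.
Here the pattern can't cover the whole string, so the call returns None.

None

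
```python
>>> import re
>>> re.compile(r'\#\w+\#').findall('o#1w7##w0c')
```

['#1w7#']

Walking the string: at [1:6] → '#1w7#'.
No capturing groups, so `findall` returns the 1 full match string.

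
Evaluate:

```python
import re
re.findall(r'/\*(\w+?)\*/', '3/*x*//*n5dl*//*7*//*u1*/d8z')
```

['x', 'n5dl', '7', 'u1']

Scanning left to right: at [1:6] match '/*x*/', group 1 = 'x'; at [6:14] match '/*n5dl*/', group 1 = 'n5dl'; at [14:19] match '/*7*/', group 1 = '7'; at [19:25] match '/*u1*/', group 1 = 'u1'.
One capturing group, so `findall` returns just the captured substring from each match — 4 in all.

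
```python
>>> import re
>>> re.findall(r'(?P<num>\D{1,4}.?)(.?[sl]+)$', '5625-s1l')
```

This matches 1 to 4 of a non-digit, then optionally any character (captured as 'num'); then optionally any character, then one or more of one of [sl] (captured); then anchored at the end.
Scanning left to right: at [4:8] match '-s1l', groups = ('-s1', 'l').
`findall` packs the 2 group values into a tuple for every match.

[('-s1', 'l')]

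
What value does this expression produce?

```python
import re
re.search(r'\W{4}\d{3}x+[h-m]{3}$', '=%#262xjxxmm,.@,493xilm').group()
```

The match spans [12:23] → ',.@,493xilm'.

',.@,493xilm'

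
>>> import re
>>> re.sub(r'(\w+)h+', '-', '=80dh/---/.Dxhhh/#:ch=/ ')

Pattern: one or more of a word character (captured); then one or more of a literal 'h'.
Matches: at [1:5] → '80dh'; at [11:16] → 'Dxhhh'; at [19:21] → 'ch'.
Each match is replaced by '-'.

'=-/---/.-/#:-=/ '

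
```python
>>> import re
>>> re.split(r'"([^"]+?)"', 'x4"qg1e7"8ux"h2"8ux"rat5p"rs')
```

['x4', 'qg1e7', '8ux', 'h2', '8ux', 'rat5p', 'rs']

The group in the pattern means `split` returns the separators' captures alongside the pieces.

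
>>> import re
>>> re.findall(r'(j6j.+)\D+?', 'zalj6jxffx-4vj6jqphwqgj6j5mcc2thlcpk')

The pattern matches the literal 'j', then the literal '6j', then one or more of any character (captured); then one or more of a non-digit (lazy).
Scanning left to right: at [3:36] match 'j6jxffx-4vj6jqphwqgj6j5mcc2thlcpk', group 1 = 'j6jxffx-4vj6jqphwqgj6j5mcc2thlcp'.
With a single group, `findall` returns only what that group captured — 1 item.

['j6jxffx-4vj6jqphwqgj6j5mcc2thlcp']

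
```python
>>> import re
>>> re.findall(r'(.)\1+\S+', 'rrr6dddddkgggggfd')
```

['r']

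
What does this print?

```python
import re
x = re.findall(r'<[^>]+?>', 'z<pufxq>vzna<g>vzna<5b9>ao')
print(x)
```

['<pufxq>', '<g>', '<5b9>']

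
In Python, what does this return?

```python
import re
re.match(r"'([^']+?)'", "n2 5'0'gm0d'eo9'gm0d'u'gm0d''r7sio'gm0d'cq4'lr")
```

None

`match` is anchored at position 0; if the pattern doesn't fit there, it returns None.
Here position 0 doesn't satisfy it, so the call returns None.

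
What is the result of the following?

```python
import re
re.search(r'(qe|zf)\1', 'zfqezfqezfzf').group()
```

'zfzf'

After group 1 captures some text, `\1` only succeeds where that same text appears again.
`search` walks the string left to right and returns the first match it finds.
The match spans [8:12] → 'zfzf'.
Captured: group 1 = 'zf'.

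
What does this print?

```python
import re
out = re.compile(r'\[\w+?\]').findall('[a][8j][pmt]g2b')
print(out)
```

['[a]', '[8j]', '[pmt]']

Matches: at [0:3] → '[a]'; at [3:7] → '[8j]'; at [7:12] → '[pmt]'.
Since nothing is captured, `findall` lists the 3 matched substrings directly.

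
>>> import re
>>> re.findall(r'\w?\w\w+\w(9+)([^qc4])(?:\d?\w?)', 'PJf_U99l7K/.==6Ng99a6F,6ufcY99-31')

[('9', 'l'), ('9', 'a'), ('9', '-')]

The pattern matches optionally a word character; then a word character, then one or more of a word character, then a word character; then one or more of a literal '9' (captured); then any character except [qc4] (captured); then optionally a digit, then optionally a word character (non-capturing group).
Matches: at [0:10] match 'PJf_U99l7K', groups = ('9', 'l'); at [14:22] match '6Ng99a6F', groups = ('9', 'a'); at [23:33] match '6ufcY99-31', groups = ('9', '-').
2 groups means each result is a tuple of 2 captured strings — 3 here.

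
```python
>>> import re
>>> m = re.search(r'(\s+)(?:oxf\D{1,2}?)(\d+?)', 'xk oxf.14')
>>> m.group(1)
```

This matches one or more of whitespace (captured); then the literal 'oxf', then 1 to 2 of a non-digit (lazy) (non-capturing group); then one or more of a digit (lazy) (captured).
Because the quantifier is non-greedy, it stops expanding at the earliest point where the rest of the pattern can succeed.
`re.search` tries every starting position until one works.
The match spans [2:8] → ' oxf.1'.
Captured: group 1 = ' ', group 2 = '1'.

' '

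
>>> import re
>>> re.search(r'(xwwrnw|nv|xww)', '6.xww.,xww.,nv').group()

`re.search` scans for the first position where the pattern succeeds.
The match spans [2:5] → 'xww'.
Captured: group 1 = 'xww'.

'xww'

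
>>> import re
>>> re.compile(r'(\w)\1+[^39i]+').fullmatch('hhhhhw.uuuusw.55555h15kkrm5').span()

(0, 27)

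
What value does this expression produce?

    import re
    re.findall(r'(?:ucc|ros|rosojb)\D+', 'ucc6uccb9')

['uccb']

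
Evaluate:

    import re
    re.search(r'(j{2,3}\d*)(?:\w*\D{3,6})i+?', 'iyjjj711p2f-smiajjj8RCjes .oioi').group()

Pattern: 2 to 3 of the literal 'j', then zero or more of a digit (captured); then zero or more of a word character, then 3 to 6 of a non-digit (non-capturing group); then one or more of a literal 'i' (lazy).
The match spans [2:15] → 'jjj711p2f-smi'.

'jjj711p2f-smi'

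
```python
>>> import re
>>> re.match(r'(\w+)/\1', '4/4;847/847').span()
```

(0, 3)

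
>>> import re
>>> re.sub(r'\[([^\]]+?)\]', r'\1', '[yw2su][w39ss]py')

`\1` in the replacement pulls in group 1's text for each match.

'yw2suw39sspy'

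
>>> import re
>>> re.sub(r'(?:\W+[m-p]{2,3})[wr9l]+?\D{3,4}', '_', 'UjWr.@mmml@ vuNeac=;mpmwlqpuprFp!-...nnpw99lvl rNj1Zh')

'UjWr_Neac_prFp_rNj1Zh'

The pattern matches one or more of a non-word character, then 2 to 3 of a character in [m-p] (non-capturing group); then one or more of one of [wr9l] (lazy), then 3 to 4 of a non-digit.
Matches: at [4:14] → '.@mmml@ vu'; at [18:28] → '=;mpmwlqpu'; at [32:47] → '!-...nnpw99lvl '.
`sub` substitutes '_' at each match site.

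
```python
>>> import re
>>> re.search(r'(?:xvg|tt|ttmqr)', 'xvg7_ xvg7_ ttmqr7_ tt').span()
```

(0, 3)

`re.search` tries every starting position until one works.
The match spans [0:3] → 'xvg'.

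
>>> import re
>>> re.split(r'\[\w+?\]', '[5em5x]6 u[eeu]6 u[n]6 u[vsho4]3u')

Matches to split on: at [0:7] → '[5em5x]'; at [10:15] → '[eeu]'; at [18:21] → '[n]'; at [24:31] → '[vsho4]'.
Splitting on the pattern gives 5 pieces.

['', '6 u', '6 u', '6 u', '3u']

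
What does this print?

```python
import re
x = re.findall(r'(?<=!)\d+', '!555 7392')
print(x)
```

['555']

Lookahead/lookbehind check context without consuming it, so the matched span excludes the asserted characters.
With no groups in the pattern, `findall` gives back each whole match — 1 here.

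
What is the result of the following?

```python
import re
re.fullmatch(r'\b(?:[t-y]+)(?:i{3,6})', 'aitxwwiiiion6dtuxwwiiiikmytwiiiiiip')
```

`re.fullmatch` is like wrapping the pattern in `^…$` (in single-line mode).
Here the pattern can't cover the whole string, so the call returns None.

None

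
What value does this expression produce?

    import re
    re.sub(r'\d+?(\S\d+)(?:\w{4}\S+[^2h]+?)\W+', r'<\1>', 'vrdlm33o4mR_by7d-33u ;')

Pattern: one or more of a digit (lazy); then a non-whitespace character, then one or more of a digit (captured); then exactly 4 of a word character, then one or more of a non-whitespace character, then one or more of any character except [2h] (lazy) (non-capturing group); then one or more of a non-word character.
Matches: at [5:22] → '33o4mR_by7d-33u ;'.
Each match is replaced using the text its own group 1 captured.

'vrdlm<o4>'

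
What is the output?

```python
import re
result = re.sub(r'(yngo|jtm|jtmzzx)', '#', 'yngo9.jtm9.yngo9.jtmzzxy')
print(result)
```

The regex engine tests alternatives in the order written; an earlier branch that matches wins even if a later one would match more.
Each match is replaced by '#'.

#9.#9.#9.#zzxy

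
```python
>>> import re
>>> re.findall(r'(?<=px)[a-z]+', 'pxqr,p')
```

['qr']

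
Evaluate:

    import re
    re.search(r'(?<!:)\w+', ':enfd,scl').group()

A negative assertion filters positions out without eating any characters.
`search` walks the string left to right and returns the first match it finds.
The match spans [2:5] → 'nfd'.

'nfd'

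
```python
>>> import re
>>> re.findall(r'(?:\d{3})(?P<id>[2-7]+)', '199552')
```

This matches exactly 3 of a digit (non-capturing group); then one or more of a character in [2-7] (captured as 'id').
Walking the string: at [0:6] match '199552', group 1 = '552'.
One capturing group, so `findall` returns just the captured substring from the one match — 1 in all.

['552']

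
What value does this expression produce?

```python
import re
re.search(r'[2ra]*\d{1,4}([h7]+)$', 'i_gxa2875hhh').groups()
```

Pattern: zero or more of one of [2ra], then 1 to 4 of a digit; then one or more of one of [h7] (captured); then anchored at the end.
`re.search` tries every starting position until one works.
The match spans [4:12] → 'a2875hhh'.
Captured: group 1 = 'hhh'.

('hhh',)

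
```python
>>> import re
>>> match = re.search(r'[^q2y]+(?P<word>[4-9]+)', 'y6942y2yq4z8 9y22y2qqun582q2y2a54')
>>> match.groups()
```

('4',)

Pattern: one or more of any character except [q2y]; then one or more of a character in [4-9] (captured as 'word').
`re.search` scans for the first position where the pattern succeeds.
The match spans [1:4] → '694'.
Captured: group 1 = '4'.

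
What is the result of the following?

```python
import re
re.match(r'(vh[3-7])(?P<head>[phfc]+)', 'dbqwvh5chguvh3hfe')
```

None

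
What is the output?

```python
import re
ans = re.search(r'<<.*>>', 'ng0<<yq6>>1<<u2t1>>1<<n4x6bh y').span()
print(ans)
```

The match spans [3:19] → '<<yq6>>1<<u2t1>>'.

(3, 19)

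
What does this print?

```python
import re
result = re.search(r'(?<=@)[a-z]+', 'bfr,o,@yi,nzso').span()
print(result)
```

(7, 9)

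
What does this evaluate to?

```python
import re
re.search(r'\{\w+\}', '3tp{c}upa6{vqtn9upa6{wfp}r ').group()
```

The match spans [3:6] → '{c}'.

'{c}'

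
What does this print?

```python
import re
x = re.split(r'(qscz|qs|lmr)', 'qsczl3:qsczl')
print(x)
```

['', 'qscz', 'l3:', 'qscz', 'l']

Branches in `(...|...)` are attempted left-to-right; the first branch that allows the whole pattern to succeed is taken.
Matches to split on: at [0:4] → 'qscz'; at [7:11] → 'qscz'.
`re.split` interleaves the captured-group text with the surrounding fragments.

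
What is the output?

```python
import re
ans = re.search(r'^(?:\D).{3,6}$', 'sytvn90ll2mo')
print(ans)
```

None

This matches anchored at the start of the string; then a non-digit (non-capturing group); then 3 to 6 of any character; then anchored at the end.
Unlike `match`, `search` isn't anchored — it looks for the pattern anywhere in the string.
Here nothing in the string fits, so the call returns None.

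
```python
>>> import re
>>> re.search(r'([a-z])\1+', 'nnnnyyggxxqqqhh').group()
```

'nnnn'

A backreference is literal: `\1` must see the identical characters the first group matched.
`search` walks the string left to right and returns the first match it finds.
The match spans [0:4] → 'nnnn'.
Captured: group 1 = 'n'.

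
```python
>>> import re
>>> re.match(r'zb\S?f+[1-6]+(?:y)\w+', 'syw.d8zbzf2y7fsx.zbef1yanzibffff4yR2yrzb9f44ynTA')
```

None

`re.match` won't scan ahead — the pattern has to work from the very first character.
Here position 0 doesn't satisfy it, so the call returns None.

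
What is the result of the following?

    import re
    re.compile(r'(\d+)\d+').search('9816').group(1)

'981'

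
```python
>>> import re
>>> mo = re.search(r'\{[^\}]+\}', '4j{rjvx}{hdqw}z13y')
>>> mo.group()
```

'{rjvx}'

The match spans [2:8] → '{rjvx}'.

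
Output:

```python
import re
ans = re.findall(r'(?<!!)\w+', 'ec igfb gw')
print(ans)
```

['ec', 'igfb', 'gw']

A negative assertion filters positions out without eating any characters.
Scanning left to right: at [0:2] → 'ec'; at [3:7] → 'igfb'; at [8:10] → 'gw'.
Since nothing is captured, `findall` lists the 3 matched substrings directly.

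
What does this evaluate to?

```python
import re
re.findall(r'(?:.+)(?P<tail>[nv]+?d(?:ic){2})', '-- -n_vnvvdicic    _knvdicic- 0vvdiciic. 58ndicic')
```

['ndicic']

Pattern: one or more of any character (non-capturing group); then one or more of one of [nv] (lazy), then the literal 'd', then the literal 'ic' repeated 2 times (captured as 'tail').
With a single group, `findall` returns only what that group captured — 1 item.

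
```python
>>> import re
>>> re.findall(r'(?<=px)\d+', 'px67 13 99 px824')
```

['67', '824']

The positive lookaround only admits positions where the adjacent text matches; those characters stay outside the span.
Walking the string: at [2:4] → '67'; at [13:16] → '824'.
Since nothing is captured, `findall` lists the 2 matched substrings directly.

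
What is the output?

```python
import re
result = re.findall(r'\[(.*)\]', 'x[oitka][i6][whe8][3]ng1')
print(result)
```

One capturing group, so `findall` returns just the captured substring from the one match — 1 in all.

['oitka][i6][whe8][3']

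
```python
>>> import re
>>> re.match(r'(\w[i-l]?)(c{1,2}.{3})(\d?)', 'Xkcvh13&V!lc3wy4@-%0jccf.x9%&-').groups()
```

The match spans [0:7] → 'Xkcvh13'.
Captured: group 1 = 'Xk', group 2 = 'cvh1', group 3 = '3'.

('Xk', 'cvh1', '3')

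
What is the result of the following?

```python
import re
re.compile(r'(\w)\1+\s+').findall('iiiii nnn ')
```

['i', 'n']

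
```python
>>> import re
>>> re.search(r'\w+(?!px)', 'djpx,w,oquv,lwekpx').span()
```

(0, 4)

`(?!…)`/`(?<!…)` only lets a position through if the neighbouring text does NOT match; no characters are consumed.
Unlike `match`, `search` isn't anchored — it looks for the pattern anywhere in the string.
The match spans [0:4] → 'djpx'.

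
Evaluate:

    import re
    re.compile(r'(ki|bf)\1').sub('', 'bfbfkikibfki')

A backreference is literal: `\1` must see the identical characters the first group matched.
Matches: at [0:4] → 'bfbf'; at [4:8] → 'kiki'.
Every occurrence is swapped for ''.

'bfki'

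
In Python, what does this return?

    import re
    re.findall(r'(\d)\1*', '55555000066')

['5', '0', '6']

`\1` has to match the exact text group 1 already captured.
Scanning left to right: at [0:5] match '55555', group 1 = '5'; at [5:9] match '0000', group 1 = '0'; at [9:11] match '66', group 1 = '6'.
Because there's exactly one group, `findall` drops the full match and keeps group 1 from each hit.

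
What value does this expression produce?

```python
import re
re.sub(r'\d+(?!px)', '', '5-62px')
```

'-2px'

A negative assertion filters positions out without eating any characters.
Matches: at [0:1] → '5'; at [2:3] → '6'.
Each match is replaced by ''.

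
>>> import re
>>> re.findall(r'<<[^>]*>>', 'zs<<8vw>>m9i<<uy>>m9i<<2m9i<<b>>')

['<<8vw>>', '<<uy>>', '<<2m9i<<b>>']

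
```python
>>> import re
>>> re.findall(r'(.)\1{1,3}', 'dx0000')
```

['0']

After group 1 captures some text, `\1` only succeeds where that same text appears again.
Because there's exactly one group, `findall` drops the full match and keeps group 1 from the one hit.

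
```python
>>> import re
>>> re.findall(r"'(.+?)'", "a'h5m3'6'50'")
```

['h5m3', '50']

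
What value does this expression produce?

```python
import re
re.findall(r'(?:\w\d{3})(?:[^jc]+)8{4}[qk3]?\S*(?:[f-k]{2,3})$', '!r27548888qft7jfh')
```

Pattern: a word character, then exactly 3 of a digit (non-capturing group); then one or more of any character except [jc] (non-capturing group); then exactly 4 of a literal '8', then optionally one of [qk3], then zero or more of a non-whitespace character; then 2 to 3 of a character in [f-k] (non-capturing group); then anchored at the end.
Walking the string: at [1:17] → 'r27548888qft7jfh'.
With no groups in the pattern, `findall` gives back each whole match — 1 here.

['r27548888qft7jfh']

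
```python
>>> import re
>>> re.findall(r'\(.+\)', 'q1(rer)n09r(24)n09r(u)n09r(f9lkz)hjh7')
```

With no groups in the pattern, `findall` gives back each whole match — 1 here.

['(rer)n09r(24)n09r(u)n09r(f9lkz)']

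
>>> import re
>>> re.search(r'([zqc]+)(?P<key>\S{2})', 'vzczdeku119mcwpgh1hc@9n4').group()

'zczde'

Pattern: one or more of one of [zqc] (captured); then exactly 2 of a non-whitespace character (captured as 'key').
Unlike `match`, `search` isn't anchored — it looks for the pattern anywhere in the string.
The match spans [1:6] → 'zczde'.
Captured: group 1 = 'zcz', group 2 = 'de'.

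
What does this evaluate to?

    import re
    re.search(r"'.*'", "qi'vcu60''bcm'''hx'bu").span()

(2, 19)

The match spans [2:19] → "'vcu60''bcm'''hx'".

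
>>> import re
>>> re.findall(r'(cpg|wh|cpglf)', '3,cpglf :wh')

Alternation isn't longest-match — the leftmost alternative that fits at this position is chosen.
Walking the string: at [2:5] match 'cpg', group 1 = 'cpg'; at [9:11] match 'wh', group 1 = 'wh'.
One capturing group, so `findall` returns just the captured substring from each match — 2 in all.

['cpg', 'wh']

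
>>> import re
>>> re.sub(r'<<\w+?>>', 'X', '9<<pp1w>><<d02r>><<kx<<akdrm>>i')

Matches: at [1:9] → '<<pp1w>>'; at [9:17] → '<<d02r>>'; at [21:30] → '<<akdrm>>'.
`sub` substitutes 'X' at each match site.

'9XX<<kxXi'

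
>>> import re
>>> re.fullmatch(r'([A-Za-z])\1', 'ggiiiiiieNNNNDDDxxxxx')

None

A backreference is literal: `\1` must see the identical characters the first group matched.
`re.fullmatch` is like wrapping the pattern in `^…$` (in single-line mode).
Here the string isn't matched end-to-end, so the call returns None.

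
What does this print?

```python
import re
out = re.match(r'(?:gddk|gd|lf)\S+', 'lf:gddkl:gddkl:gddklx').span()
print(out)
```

(0, 21)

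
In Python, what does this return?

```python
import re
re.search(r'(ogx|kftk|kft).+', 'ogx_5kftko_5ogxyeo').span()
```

(0, 18)

Unlike `match`, `search` isn't anchored — it looks for the pattern anywhere in the string.
The match spans [0:18] → 'ogx_5kftko_5ogxyeo'.
Captured: group 1 = 'ogx'.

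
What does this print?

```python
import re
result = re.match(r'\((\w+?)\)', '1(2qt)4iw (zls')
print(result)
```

None

`re.match` only tries the pattern at the start of the string.
Here position 0 doesn't satisfy it, so the call returns None.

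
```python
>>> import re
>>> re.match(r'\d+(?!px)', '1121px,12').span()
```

`re.match` won't scan ahead — the pattern has to work from the very first character.
The match spans [0:3] → '112'.

(0, 3)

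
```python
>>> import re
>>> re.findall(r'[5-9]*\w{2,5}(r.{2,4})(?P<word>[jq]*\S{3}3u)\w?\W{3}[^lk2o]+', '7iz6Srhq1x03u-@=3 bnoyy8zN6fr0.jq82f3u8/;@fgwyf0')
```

[('rhq', '1x03u'), ('r0.jq', '82f3u')]

With 2 capturing groups, `findall` returns a 2-tuple per match.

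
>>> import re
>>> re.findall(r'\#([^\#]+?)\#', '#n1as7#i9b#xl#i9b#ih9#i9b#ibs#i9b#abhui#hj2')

['n1as7', 'xl', 'ih9', 'ibs', 'abhui']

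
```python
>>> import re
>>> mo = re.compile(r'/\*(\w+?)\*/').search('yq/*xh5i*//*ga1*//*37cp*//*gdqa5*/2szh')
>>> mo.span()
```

(2, 10)

The match spans [2:10] → '/*xh5i*/'.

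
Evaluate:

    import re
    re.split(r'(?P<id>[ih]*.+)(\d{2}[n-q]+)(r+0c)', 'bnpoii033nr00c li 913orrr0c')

This matches zero or more of one of [ih], then one or more of any character (captured as 'id'); then exactly 2 of a digit, then one or more of a character in [n-q] (captured); then one or more of a literal 'r', then the literal '0c' (captured).
Matches to split on: at [0:27] → 'bnpoii033nr00c li 913orrr0c'.
With a capturing group present, the delimiter's captured portion is kept in the result list.

['', 'bnpoii033nr00c li 9', '13o', 'rrr0c', '']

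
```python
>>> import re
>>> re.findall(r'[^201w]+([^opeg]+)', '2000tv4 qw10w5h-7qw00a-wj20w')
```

One capturing group, so `findall` returns just the captured substring from the one match — 1 in all.

['w10w5h-7qw00a-wj20w']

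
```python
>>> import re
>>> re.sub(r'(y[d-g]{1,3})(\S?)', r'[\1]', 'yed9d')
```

This matches the literal 'y', then 1 to 3 of a character in [d-g] (captured); then optionally a non-whitespace character (captured).
Matches: at [0:4] → 'yed9'.
The replacement refers to a captured group, so each match is rewritten using its own captured text.

'[yed]d'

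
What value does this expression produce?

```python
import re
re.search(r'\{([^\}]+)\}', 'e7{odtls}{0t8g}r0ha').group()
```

'{odtls}'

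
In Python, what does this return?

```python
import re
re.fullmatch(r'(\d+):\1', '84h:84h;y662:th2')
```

For `fullmatch`, every character of the input must be accounted for by the pattern.
Here there's no way to consume every character, so the call returns None.

None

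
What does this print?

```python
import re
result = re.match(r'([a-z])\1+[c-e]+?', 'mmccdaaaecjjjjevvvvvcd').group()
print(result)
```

A backreference is literal: `\1` must see the identical characters the first group matched.
`re.match` only tries the pattern at the start of the string.
The match spans [0:3] → 'mmc'.
Captured: group 1 = 'm'.

mmc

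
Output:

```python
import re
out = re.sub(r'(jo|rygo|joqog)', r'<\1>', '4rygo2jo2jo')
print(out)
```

4<rygo>2<jo>2<jo>

Matches: at [1:5] → 'rygo'; at [6:8] → 'jo'; at [9:11] → 'jo'.
`\1` in the replacement pulls in group 1's text for each match.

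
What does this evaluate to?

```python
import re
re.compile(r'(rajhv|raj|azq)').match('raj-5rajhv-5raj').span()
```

`re.match` only tries the pattern at the start of the string.
The match spans [0:3] → 'raj'.

(0, 3)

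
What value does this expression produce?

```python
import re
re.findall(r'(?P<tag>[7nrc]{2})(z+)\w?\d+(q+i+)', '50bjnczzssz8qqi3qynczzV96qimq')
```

This matches exactly 2 of one of [7nrc] (captured as 'tag'); then one or more of a literal 'z' (captured); then optionally a word character, then one or more of a digit; then one or more of a literal 'q', then one or more of the literal 'i' (captured).
Scanning left to right: at [18:27] match 'nczzV96qi', groups = ('nc', 'zz', 'qi').
3 groups means the one result is a tuple of 3 captured strings — 1 here.

[('nc', 'zz', 'qi')]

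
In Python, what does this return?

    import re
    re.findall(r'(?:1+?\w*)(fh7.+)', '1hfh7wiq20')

`findall` collects group 1 from the one match (1 total).

['fh7wiq20']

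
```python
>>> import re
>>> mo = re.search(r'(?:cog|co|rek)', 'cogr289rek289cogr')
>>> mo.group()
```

'cog'

Alternation tries branches left to right and keeps the first one that lets the overall match succeed at that position.
`search` walks the string left to right and returns the first match it finds.
The match spans [0:3] → 'cog'.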